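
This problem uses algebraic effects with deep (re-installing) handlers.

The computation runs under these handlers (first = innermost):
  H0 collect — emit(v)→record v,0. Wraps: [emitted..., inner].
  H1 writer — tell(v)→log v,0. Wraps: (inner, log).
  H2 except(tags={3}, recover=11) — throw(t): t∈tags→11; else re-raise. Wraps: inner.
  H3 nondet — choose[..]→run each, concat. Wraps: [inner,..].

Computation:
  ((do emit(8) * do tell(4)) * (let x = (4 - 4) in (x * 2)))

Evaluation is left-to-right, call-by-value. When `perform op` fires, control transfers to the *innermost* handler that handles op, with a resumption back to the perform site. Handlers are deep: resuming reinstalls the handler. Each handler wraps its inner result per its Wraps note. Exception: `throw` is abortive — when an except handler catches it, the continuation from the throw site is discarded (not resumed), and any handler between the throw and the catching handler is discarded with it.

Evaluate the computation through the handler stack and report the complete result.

Answer: [([8, 0], (4))]

Step-by-step:
emit(8) @ H0 ⇒ out+=8
tell(4) @ H1 ⇒ log+=4
H0 returns [8, 0]
H1 returns ([8, 0], (4))
H2 returns ([8, 0], (4))
H3 returns [([8, 0], (4))]
= [([8, 0], (4))]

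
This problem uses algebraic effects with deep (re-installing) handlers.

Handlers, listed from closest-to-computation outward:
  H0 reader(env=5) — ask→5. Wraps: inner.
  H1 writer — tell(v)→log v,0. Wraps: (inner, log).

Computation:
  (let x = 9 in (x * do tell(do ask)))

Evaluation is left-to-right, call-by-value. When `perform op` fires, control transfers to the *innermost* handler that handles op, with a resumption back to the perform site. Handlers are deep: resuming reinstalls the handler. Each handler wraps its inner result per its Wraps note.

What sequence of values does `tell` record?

Answer: (5)

Evaluation trace:
ask @ H0 ⇒ 5
tell(5) @ H1 ⇒ log+=5
H0 returns 0
H1 returns (0, (5))
= (0, (5))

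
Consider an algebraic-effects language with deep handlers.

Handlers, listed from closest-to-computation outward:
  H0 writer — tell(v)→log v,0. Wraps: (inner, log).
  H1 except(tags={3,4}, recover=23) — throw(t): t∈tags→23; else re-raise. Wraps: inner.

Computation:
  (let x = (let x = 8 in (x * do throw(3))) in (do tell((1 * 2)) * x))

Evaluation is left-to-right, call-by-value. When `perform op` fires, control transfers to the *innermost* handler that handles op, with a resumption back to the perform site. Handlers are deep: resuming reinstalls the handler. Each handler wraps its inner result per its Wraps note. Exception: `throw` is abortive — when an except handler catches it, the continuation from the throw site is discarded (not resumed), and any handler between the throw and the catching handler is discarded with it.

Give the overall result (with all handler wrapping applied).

Answer: 23

Working:
throw(3) @ H1 caught ⇒ 23
= 23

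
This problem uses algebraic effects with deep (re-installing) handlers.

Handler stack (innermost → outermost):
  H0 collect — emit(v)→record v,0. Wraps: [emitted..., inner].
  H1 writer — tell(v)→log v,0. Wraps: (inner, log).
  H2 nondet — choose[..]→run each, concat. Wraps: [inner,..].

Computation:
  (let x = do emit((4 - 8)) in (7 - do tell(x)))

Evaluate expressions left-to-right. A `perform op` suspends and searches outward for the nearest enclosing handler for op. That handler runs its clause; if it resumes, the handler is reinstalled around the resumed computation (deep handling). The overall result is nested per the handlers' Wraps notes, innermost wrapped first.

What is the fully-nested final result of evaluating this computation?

Answer: [([-4, 7], (0))]

Working:
emit(-4) @ H0 ⇒ out+=-4
tell(0) @ H1 ⇒ log+=0
H0 returns [-4, 7]
H1 returns ([-4, 7], (0))
H2 returns [([-4, 7], (0))]
= [([-4, 7], (0))]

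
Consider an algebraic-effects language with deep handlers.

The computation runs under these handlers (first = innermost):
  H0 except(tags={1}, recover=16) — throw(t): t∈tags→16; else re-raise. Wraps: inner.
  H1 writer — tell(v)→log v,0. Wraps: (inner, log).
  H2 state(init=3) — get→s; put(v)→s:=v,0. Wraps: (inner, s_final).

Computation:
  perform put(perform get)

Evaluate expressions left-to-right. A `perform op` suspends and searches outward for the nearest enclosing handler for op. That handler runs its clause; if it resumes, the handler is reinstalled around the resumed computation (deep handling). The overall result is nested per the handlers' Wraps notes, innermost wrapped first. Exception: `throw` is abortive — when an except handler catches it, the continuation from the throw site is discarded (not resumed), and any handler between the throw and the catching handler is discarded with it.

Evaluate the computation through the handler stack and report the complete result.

Step-by-step:
get @ H2 ⇒ 3
put(3) @ H2 ⇒ s:=3
H0 returns 0
H1 returns (0, ())
H2 returns ((0, ()), 3)
= ((0, ()), 3)

Answer: ((0, ()), 3)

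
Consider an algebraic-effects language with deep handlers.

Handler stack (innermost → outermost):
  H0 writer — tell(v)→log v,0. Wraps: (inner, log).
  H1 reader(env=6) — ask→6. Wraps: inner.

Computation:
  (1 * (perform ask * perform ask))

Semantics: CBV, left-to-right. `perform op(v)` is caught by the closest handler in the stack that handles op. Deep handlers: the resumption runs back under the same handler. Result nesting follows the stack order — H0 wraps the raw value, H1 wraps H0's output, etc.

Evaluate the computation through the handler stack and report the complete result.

Answer: (36, ())

Evaluation trace:
ask @ H1 ⇒ 6
ask @ H1 ⇒ 6
H0 returns (36, ())
H1 returns (36, ())
= (36, ())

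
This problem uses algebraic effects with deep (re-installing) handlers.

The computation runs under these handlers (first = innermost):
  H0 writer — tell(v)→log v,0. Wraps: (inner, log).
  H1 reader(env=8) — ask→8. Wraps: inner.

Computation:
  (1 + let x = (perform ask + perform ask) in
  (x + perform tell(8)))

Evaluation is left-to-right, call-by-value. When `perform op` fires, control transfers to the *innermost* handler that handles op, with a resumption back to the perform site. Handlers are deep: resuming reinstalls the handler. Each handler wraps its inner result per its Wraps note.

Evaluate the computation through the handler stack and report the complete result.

Answer: (17, (8))

Step-by-step:
ask @ H1 ⇒ 8
ask @ H1 ⇒ 8
tell(8) @ H0 ⇒ log+=8
H0 returns (17, (8))
H1 returns (17, (8))
= (17, (8))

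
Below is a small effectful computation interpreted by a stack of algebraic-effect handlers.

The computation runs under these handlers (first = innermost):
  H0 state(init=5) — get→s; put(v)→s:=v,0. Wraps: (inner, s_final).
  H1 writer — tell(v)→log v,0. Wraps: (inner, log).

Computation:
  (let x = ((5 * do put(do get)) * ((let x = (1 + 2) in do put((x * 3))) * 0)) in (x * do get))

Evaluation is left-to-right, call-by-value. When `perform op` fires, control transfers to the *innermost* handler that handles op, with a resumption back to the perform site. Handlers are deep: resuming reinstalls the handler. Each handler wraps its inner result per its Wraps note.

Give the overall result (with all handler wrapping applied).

Answer: ((0, 9), ())

Step-by-step:
get @ H0 ⇒ 5
put(5) @ H0 ⇒ s:=5
put(9) @ H0 ⇒ s:=9
get @ H0 ⇒ 9
H0 returns (0, 9)
H1 returns ((0, 9), ())
= ((0, 9), ())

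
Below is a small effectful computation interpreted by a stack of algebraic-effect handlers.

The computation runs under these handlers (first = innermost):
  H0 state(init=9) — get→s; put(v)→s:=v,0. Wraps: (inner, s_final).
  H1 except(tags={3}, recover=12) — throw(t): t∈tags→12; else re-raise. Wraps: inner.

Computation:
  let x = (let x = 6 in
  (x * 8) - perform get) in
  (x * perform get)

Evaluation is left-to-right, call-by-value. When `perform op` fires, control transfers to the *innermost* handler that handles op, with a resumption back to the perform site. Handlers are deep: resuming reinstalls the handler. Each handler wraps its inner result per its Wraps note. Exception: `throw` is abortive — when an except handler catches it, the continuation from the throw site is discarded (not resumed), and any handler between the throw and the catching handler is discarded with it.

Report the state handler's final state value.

Working:
get @ H0 ⇒ 9
get @ H0 ⇒ 9
H0 returns (351, 9)
H1 returns (351, 9)
= (351, 9)

Answer: 9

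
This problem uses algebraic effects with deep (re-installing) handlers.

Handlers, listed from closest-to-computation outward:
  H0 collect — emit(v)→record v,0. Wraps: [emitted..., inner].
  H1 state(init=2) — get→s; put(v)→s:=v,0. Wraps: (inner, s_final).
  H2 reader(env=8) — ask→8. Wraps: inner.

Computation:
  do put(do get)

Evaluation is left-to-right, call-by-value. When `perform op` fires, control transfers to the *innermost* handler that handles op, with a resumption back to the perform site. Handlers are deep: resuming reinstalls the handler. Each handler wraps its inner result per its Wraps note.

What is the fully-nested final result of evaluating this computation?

Answer: ([0], 2)

Working:
get @ H1 ⇒ 2
put(2) @ H1 ⇒ s:=2
H0 returns [0]
H1 returns ([0], 2)
H2 returns ([0], 2)
= ([0], 2)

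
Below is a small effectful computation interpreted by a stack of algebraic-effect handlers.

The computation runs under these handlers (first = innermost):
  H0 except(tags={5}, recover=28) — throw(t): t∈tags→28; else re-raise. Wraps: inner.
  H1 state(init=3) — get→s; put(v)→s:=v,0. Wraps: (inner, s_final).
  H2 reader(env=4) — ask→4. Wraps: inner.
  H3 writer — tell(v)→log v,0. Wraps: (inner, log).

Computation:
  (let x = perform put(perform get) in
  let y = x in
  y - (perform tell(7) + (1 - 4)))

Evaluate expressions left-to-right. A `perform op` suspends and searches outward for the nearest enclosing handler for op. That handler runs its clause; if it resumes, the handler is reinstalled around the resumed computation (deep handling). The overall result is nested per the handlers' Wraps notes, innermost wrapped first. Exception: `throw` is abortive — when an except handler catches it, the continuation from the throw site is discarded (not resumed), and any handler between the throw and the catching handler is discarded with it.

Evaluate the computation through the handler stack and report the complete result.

Answer: ((3, 3), (7))

Step-by-step:
get @ H1 ⇒ 3
put(3) @ H1 ⇒ s:=3
tell(7) @ H3 ⇒ log+=7
H0 returns 3
H1 returns (3, 3)
H2 returns (3, 3)
H3 returns ((3, 3), (7))
= ((3, 3), (7))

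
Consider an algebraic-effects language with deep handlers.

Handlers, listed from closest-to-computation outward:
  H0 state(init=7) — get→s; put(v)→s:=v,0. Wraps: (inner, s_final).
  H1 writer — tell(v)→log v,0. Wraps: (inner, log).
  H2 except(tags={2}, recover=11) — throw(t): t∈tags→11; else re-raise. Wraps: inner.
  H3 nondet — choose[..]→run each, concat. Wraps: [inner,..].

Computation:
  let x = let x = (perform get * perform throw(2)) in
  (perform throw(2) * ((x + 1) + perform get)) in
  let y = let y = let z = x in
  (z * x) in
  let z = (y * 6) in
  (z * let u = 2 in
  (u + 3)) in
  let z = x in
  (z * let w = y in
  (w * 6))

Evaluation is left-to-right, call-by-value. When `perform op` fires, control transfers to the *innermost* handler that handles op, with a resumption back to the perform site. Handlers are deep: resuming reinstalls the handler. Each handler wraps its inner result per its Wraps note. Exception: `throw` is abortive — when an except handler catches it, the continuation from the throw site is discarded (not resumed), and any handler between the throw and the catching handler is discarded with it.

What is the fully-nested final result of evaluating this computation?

Working:
get @ H0 ⇒ 7
throw(2) @ H2 caught ⇒ 11
H3 returns [11]
= [11]

Answer: [11]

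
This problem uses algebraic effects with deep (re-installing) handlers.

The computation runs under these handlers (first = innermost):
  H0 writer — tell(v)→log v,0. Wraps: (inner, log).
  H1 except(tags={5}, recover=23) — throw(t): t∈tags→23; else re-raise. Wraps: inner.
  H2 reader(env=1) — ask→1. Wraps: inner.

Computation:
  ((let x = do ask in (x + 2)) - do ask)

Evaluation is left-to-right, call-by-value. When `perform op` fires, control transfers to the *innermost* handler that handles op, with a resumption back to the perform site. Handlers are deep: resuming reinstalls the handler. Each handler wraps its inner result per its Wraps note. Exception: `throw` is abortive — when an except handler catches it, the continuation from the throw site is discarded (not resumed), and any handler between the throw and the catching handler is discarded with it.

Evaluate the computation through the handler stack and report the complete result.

Answer: (2, ())

Working:
ask @ H2 ⇒ 1
ask @ H2 ⇒ 1
H0 returns (2, ())
H1 returns (2, ())
H2 returns (2, ())
= (2, ())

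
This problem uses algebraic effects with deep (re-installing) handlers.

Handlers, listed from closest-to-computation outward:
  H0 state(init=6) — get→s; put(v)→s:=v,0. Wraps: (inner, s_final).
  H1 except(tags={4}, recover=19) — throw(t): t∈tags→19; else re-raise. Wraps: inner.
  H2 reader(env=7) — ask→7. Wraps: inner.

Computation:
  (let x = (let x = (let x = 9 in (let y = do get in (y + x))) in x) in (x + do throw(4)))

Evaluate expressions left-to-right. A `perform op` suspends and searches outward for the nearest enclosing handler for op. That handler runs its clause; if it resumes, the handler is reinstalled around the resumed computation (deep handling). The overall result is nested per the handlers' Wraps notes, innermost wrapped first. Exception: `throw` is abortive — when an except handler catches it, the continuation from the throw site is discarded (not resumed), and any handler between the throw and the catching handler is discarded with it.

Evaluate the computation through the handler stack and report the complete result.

Working:
get @ H0 ⇒ 6
throw(4) @ H1 caught ⇒ 19
H2 returns 19
= 19

Answer: 19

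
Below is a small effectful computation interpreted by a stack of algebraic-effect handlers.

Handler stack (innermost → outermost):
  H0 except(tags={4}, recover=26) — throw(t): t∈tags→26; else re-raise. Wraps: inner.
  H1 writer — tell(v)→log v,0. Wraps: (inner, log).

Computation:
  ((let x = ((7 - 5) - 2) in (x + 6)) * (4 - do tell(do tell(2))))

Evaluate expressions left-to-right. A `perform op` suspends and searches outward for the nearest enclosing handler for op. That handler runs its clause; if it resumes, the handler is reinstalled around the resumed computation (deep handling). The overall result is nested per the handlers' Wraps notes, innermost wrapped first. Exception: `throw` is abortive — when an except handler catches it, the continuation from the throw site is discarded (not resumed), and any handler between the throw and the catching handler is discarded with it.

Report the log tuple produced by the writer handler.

Evaluation trace:
tell(2) @ H1 ⇒ log+=2
tell(0) @ H1 ⇒ log+=0
H0 returns 24
H1 returns (24, (2, 0))
= (24, (2, 0))

Answer: (2, 0)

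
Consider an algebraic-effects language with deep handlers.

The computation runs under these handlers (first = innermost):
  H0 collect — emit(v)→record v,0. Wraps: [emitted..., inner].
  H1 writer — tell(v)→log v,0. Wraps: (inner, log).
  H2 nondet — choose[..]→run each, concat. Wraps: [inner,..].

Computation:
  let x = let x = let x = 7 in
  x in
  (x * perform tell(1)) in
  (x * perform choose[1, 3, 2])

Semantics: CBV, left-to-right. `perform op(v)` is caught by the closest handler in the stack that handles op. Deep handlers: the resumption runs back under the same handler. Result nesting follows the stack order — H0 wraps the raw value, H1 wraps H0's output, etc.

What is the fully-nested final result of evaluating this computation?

Working:
tell(1) @ H1 ⇒ log+=1
choose[1, 3, 2] @ H2
  branch[0] choose=1:
    H0 returns [0]
    H1 returns ([0], (1))
    H2 returns [([0], (1))]
  branch[1] choose=3:
    H0 returns [0]
    H1 returns ([0], (1))
    H2 returns [([0], (1))]
  branch[2] choose=2:
    H0 returns [0]
    H1 returns ([0], (1))
    H2 returns [([0], (1))]
= [([0], (1)), ([0], (1)), ([0], (1))]

Answer: [([0], (1)), ([0], (1)), ([0], (1))]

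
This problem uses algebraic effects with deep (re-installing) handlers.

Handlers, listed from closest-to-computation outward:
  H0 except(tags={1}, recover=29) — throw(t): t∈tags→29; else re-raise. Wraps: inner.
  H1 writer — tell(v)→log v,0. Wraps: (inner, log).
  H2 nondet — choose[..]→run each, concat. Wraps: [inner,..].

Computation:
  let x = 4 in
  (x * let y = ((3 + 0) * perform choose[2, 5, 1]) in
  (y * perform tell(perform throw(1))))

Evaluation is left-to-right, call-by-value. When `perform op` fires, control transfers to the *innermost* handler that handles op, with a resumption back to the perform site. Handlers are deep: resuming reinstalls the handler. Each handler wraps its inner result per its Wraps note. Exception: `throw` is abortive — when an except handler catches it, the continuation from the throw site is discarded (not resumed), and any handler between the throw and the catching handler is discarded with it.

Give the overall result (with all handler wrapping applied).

Step-by-step:
choose[2, 5, 1] @ H2
  branch[0] choose=2:
    throw(1) @ H0 caught ⇒ 29
    H1 returns (29, ())
    H2 returns [(29, ())]
  branch[1] choose=5:
    throw(1) @ H0 caught ⇒ 29
    H1 returns (29, ())
    H2 returns [(29, ())]
  branch[2] choose=1:
    throw(1) @ H0 caught ⇒ 29
    H1 returns (29, ())
    H2 returns [(29, ())]
= [(29, ()), (29, ()), (29, ())]

Answer: [(29, ()), (29, ()), (29, ())]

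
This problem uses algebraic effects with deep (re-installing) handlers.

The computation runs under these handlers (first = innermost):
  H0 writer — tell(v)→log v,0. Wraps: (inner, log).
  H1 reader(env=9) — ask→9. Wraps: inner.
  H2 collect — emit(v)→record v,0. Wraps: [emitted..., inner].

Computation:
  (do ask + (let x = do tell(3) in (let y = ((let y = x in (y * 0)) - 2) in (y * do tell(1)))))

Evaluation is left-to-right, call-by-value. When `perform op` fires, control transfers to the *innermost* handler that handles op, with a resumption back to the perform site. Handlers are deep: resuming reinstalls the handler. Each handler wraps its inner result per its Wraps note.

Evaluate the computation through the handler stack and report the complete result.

Answer: [(9, (3, 1))]

Evaluation trace:
ask @ H1 ⇒ 9
tell(3) @ H0 ⇒ log+=3
tell(1) @ H0 ⇒ log+=1
H0 returns (9, (3, 1))
H1 returns (9, (3, 1))
H2 returns [(9, (3, 1))]
= [(9, (3, 1))]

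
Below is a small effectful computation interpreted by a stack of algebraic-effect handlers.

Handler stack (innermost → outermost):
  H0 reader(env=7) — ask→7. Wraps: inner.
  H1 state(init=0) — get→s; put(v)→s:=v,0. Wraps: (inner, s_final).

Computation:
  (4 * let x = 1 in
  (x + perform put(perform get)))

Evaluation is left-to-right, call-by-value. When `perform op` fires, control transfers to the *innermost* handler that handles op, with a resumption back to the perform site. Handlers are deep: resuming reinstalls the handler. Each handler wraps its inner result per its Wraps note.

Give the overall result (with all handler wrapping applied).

Evaluation trace:
get @ H1 ⇒ 0
put(0) @ H1 ⇒ s:=0
H0 returns 4
H1 returns (4, 0)
= (4, 0)

Answer: (4, 0)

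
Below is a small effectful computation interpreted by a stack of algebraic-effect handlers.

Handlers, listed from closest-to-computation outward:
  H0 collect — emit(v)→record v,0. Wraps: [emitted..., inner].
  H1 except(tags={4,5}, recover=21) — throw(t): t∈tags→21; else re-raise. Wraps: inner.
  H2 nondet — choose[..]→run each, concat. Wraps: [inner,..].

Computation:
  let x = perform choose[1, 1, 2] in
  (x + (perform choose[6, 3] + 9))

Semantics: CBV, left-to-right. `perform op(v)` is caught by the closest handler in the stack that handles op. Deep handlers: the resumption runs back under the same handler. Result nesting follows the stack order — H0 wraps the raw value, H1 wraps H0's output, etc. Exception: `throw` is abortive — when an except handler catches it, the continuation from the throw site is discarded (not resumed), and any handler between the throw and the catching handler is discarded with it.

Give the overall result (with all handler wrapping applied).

Answer: [[16], [13], [16], [13], [17], [14]]

Evaluation trace:
choose[1, 1, 2] @ H2
  branch[0] choose=1:
    choose[6, 3] @ H2
      branch[0] choose=6:
        H0 returns [16]
        H1 returns [16]
        H2 returns [[16]]
      branch[1] choose=3:
        H0 returns [13]
        H1 returns [13]
        H2 returns [[13]]
  branch[1] choose=1:
    choose[6, 3] @ H2
      branch[0] choose=6:
        H0 returns [16]
        H1 returns [16]
        H2 returns [[16]]
      branch[1] choose=3:
        H0 returns [13]
        H1 returns [13]
        H2 returns [[13]]
  branch[2] choose=2:
    choose[6, 3] @ H2
      branch[0] choose=6:
        H0 returns [17]
        H1 returns [17]
        H2 returns [[17]]
      branch[1] choose=3:
        H0 returns [14]
        H1 returns [14]
        H2 returns [[14]]
= [[16], [13], [16], [13], [17], [14]]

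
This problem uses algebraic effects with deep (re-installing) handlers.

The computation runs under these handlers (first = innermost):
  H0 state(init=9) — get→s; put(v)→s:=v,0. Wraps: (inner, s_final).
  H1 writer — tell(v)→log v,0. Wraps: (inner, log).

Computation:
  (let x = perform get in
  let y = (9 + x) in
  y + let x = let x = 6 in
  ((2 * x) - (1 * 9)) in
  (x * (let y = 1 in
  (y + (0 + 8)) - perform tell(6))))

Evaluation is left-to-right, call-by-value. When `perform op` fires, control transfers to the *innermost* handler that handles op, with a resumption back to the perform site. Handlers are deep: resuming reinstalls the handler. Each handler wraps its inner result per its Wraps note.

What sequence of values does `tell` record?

Answer: (6)

Evaluation trace:
get @ H0 ⇒ 9
tell(6) @ H1 ⇒ log+=6
H0 returns (45, 9)
H1 returns ((45, 9), (6))
= ((45, 9), (6))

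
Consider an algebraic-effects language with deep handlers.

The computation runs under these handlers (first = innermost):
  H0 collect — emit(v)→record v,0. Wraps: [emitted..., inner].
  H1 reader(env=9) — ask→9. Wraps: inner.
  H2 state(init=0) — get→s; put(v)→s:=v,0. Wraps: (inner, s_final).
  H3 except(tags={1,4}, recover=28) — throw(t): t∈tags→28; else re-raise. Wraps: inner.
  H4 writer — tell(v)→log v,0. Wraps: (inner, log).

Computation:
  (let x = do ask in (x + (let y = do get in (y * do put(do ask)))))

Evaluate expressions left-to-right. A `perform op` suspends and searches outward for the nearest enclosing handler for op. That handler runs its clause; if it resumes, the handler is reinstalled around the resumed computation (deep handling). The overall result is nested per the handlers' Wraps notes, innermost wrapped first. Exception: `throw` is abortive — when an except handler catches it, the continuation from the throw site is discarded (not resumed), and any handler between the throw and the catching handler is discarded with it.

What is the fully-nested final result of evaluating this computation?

Answer: (([9], 9), ())

Step-by-step:
ask @ H1 ⇒ 9
get @ H2 ⇒ 0
ask @ H1 ⇒ 9
put(9) @ H2 ⇒ s:=9
H0 returns [9]
H1 returns [9]
H2 returns ([9], 9)
H3 returns ([9], 9)
H4 returns (([9], 9), ())
= (([9], 9), ())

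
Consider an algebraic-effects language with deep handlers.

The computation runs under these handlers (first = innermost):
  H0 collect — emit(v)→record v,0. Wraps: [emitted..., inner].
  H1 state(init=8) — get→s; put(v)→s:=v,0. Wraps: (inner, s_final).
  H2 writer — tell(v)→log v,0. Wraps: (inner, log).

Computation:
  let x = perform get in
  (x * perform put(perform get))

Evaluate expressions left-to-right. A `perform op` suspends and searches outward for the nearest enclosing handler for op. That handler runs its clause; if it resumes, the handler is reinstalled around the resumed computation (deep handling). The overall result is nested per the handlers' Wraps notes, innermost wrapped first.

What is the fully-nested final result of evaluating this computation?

Evaluation trace:
get @ H1 ⇒ 8
get @ H1 ⇒ 8
put(8) @ H1 ⇒ s:=8
H0 returns [0]
H1 returns ([0], 8)
H2 returns (([0], 8), ())
= (([0], 8), ())

Answer: (([0], 8), ())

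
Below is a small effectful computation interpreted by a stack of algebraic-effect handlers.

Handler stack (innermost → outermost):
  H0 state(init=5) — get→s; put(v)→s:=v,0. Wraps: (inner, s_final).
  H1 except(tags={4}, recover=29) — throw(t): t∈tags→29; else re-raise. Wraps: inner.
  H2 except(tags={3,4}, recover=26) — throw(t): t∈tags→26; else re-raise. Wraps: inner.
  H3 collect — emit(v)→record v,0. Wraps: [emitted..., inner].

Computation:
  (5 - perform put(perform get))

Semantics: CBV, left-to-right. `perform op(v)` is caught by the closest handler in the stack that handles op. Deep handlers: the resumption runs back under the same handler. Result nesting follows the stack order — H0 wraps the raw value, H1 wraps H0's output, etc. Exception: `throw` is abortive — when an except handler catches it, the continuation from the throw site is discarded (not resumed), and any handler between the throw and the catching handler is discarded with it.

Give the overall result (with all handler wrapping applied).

Working:
get @ H0 ⇒ 5
put(5) @ H0 ⇒ s:=5
H0 returns (5, 5)
H1 returns (5, 5)
H2 returns (5, 5)
H3 returns [(5, 5)]
= [(5, 5)]

Answer: [(5, 5)]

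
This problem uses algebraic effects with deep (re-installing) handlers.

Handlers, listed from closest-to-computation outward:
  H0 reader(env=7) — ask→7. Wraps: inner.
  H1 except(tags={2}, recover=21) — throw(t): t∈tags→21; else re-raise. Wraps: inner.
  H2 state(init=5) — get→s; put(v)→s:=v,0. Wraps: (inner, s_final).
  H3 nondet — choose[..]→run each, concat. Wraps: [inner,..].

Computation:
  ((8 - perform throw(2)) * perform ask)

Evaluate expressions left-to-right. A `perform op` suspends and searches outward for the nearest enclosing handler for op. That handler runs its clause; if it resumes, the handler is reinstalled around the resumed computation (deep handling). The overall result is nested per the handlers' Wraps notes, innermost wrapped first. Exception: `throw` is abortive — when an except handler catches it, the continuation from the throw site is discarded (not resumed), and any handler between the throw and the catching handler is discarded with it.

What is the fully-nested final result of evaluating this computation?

Working:
throw(2) @ H1 caught ⇒ 21
H2 returns (21, 5)
H3 returns [(21, 5)]
= [(21, 5)]

Answer: [(21, 5)]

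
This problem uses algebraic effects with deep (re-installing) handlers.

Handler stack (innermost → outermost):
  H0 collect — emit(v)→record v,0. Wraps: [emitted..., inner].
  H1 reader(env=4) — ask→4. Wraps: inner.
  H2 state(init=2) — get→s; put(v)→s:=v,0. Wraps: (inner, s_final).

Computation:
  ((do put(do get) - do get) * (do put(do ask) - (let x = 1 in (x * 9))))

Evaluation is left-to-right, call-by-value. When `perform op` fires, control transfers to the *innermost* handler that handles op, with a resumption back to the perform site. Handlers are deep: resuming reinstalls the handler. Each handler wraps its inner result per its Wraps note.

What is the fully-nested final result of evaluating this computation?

Answer: ([18], 4)

Working:
get @ H2 ⇒ 2
put(2) @ H2 ⇒ s:=2
get @ H2 ⇒ 2
ask @ H1 ⇒ 4
put(4) @ H2 ⇒ s:=4
H0 returns [18]
H1 returns [18]
H2 returns ([18], 4)
= ([18], 4)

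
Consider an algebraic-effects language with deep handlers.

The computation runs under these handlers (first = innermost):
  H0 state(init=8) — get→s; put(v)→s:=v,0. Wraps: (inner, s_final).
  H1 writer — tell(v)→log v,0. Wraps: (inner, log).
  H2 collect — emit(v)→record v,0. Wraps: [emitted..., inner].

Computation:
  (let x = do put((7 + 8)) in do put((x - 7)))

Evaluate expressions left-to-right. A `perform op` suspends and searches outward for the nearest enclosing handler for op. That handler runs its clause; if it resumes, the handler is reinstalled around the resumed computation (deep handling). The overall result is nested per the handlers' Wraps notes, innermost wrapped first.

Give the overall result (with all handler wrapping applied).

Answer: [((0, -7), ())]

Step-by-step:
put(15) @ H0 ⇒ s:=15
put(-7) @ H0 ⇒ s:=-7
H0 returns (0, -7)
H1 returns ((0, -7), ())
H2 returns [((0, -7), ())]
= [((0, -7), ())]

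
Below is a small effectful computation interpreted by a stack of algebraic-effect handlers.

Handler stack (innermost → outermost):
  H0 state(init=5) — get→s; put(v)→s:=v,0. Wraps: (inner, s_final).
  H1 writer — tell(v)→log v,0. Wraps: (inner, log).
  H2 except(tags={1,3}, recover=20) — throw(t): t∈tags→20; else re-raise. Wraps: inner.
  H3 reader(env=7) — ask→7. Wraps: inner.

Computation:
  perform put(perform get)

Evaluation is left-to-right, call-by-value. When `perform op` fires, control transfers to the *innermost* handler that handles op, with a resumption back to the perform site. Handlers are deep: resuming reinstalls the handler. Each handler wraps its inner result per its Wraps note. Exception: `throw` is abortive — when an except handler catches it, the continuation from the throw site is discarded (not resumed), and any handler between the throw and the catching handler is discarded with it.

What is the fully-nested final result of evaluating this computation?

Answer: ((0, 5), ())

Working:
get @ H0 ⇒ 5
put(5) @ H0 ⇒ s:=5
H0 returns (0, 5)
H1 returns ((0, 5), ())
H2 returns ((0, 5), ())
H3 returns ((0, 5), ())
= ((0, 5), ())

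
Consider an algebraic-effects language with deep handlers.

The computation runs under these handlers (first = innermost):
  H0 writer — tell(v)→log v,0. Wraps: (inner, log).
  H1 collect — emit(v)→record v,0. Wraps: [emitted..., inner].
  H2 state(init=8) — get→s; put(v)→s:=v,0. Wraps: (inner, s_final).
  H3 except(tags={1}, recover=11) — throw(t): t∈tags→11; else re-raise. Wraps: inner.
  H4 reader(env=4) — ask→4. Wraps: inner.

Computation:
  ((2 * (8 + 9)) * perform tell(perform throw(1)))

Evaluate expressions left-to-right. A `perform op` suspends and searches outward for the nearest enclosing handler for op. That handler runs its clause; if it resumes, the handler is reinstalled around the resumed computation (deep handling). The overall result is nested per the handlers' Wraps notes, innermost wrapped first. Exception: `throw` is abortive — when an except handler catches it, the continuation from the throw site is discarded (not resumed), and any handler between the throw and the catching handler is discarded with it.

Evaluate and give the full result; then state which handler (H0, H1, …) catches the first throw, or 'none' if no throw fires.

Evaluation trace:
throw(1) @ H3 caught ⇒ 11
H4 returns 11
= 11

Answer: 11 ; first throw caught by: H3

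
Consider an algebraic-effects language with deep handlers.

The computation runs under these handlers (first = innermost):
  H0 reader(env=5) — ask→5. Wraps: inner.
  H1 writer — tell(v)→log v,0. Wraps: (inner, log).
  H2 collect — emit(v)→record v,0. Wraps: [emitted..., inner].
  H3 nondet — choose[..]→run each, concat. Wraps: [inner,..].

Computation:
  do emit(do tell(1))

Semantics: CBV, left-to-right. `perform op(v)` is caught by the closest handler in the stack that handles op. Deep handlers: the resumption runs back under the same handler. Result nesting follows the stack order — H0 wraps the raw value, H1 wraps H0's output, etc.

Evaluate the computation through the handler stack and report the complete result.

Evaluation trace:
tell(1) @ H1 ⇒ log+=1
emit(0) @ H2 ⇒ out+=0
H0 returns 0
H1 returns (0, (1))
H2 returns [0, (0, (1))]
H3 returns [[0, (0, (1))]]
= [[0, (0, (1))]]

Answer: [[0, (0, (1))]]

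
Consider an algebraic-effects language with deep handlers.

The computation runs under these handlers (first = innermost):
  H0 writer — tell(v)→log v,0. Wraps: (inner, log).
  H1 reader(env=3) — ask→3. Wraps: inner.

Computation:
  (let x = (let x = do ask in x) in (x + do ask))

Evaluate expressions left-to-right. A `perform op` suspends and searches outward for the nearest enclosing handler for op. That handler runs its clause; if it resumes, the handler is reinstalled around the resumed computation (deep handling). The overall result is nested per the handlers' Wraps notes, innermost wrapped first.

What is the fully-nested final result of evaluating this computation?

Answer: (6, ())

Working:
ask @ H1 ⇒ 3
ask @ H1 ⇒ 3
H0 returns (6, ())
H1 returns (6, ())
= (6, ())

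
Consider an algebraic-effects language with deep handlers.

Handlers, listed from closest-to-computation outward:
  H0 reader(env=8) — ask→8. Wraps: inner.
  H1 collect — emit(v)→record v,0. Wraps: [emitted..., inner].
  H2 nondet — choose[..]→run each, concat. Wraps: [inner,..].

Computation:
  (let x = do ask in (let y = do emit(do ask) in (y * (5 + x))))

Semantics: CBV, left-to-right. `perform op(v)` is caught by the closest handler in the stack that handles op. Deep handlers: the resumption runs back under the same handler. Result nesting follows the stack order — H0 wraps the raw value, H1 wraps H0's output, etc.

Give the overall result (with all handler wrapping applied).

Answer: [[8, 0]]

Working:
ask @ H0 ⇒ 8
ask @ H0 ⇒ 8
emit(8) @ H1 ⇒ out+=8
H0 returns 0
H1 returns [8, 0]
H2 returns [[8, 0]]
= [[8, 0]]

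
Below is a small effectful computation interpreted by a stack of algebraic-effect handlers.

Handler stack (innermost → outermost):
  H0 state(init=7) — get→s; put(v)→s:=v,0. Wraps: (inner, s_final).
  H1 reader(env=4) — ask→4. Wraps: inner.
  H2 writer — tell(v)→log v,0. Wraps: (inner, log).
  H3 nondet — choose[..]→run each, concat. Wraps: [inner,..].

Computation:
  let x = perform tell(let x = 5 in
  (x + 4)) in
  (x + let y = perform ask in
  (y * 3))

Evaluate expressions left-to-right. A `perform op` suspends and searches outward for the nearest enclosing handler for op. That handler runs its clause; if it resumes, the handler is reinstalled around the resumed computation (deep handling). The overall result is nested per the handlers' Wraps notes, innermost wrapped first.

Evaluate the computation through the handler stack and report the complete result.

Answer: [((12, 7), (9))]

Step-by-step:
tell(9) @ H2 ⇒ log+=9
ask @ H1 ⇒ 4
H0 returns (12, 7)
H1 returns (12, 7)
H2 returns ((12, 7), (9))
H3 returns [((12, 7), (9))]
= [((12, 7), (9))]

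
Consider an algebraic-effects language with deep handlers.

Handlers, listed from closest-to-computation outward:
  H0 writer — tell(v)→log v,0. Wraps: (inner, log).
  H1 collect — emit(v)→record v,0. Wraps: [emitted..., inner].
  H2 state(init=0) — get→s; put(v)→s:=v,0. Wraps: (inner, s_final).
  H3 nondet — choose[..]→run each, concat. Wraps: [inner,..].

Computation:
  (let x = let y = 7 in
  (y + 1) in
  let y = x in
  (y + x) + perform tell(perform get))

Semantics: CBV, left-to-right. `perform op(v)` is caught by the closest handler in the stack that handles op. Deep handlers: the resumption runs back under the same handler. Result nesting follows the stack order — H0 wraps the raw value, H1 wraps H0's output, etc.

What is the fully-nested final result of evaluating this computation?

Evaluation trace:
get @ H2 ⇒ 0
tell(0) @ H0 ⇒ log+=0
H0 returns (16, (0))
H1 returns [(16, (0))]
H2 returns ([(16, (0))], 0)
H3 returns [([(16, (0))], 0)]
= [([(16, (0))], 0)]

Answer: [([(16, (0))], 0)]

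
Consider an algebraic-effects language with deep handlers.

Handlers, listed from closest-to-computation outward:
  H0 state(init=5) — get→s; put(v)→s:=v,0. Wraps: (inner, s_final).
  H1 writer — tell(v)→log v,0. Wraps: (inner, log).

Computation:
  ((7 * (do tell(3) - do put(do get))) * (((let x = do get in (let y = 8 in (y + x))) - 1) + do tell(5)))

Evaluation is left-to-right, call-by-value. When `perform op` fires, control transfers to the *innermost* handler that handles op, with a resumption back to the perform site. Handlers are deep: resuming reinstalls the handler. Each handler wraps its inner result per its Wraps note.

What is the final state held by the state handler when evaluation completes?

Answer: 5

Evaluation trace:
tell(3) @ H1 ⇒ log+=3
get @ H0 ⇒ 5
put(5) @ H0 ⇒ s:=5
get @ H0 ⇒ 5
tell(5) @ H1 ⇒ log+=5
H0 returns (0, 5)
H1 returns ((0, 5), (3, 5))
= ((0, 5), (3, 5))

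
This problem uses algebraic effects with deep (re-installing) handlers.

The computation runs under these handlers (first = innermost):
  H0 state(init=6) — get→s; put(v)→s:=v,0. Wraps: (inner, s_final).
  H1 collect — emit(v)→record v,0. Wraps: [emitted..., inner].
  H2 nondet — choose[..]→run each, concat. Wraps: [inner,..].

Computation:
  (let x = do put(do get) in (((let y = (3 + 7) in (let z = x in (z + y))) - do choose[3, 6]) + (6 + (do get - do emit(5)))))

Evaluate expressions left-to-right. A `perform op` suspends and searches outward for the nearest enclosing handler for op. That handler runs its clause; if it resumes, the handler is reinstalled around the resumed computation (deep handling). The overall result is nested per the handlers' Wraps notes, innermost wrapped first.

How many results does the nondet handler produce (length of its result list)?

Working:
get @ H0 ⇒ 6
put(6) @ H0 ⇒ s:=6
choose[3, 6] @ H2
  branch[0] choose=3:
    get @ H0 ⇒ 6
    emit(5) @ H1 ⇒ out+=5
    H0 returns (19, 6)
    H1 returns [5, (19, 6)]
    H2 returns [[5, (19, 6)]]
  branch[1] choose=6:
    get @ H0 ⇒ 6
    emit(5) @ H1 ⇒ out+=5
    H0 returns (16, 6)
    H1 returns [5, (16, 6)]
    H2 returns [[5, (16, 6)]]
= [[5, (19, 6)], [5, (16, 6)]]

Answer: 2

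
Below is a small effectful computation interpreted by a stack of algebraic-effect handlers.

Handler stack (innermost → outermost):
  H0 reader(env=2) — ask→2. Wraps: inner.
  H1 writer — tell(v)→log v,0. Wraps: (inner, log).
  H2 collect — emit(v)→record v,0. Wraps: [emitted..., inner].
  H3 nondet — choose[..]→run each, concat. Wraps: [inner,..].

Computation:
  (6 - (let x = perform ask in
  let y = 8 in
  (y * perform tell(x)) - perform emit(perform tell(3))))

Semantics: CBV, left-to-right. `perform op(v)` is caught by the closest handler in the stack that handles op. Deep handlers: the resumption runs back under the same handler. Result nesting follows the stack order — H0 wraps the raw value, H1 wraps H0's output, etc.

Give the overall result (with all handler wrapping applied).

Step-by-step:
ask @ H0 ⇒ 2
tell(2) @ H1 ⇒ log+=2
tell(3) @ H1 ⇒ log+=3
emit(0) @ H2 ⇒ out+=0
H0 returns 6
H1 returns (6, (2, 3))
H2 returns [0, (6, (2, 3))]
H3 returns [[0, (6, (2, 3))]]
= [[0, (6, (2, 3))]]

Answer: [[0, (6, (2, 3))]]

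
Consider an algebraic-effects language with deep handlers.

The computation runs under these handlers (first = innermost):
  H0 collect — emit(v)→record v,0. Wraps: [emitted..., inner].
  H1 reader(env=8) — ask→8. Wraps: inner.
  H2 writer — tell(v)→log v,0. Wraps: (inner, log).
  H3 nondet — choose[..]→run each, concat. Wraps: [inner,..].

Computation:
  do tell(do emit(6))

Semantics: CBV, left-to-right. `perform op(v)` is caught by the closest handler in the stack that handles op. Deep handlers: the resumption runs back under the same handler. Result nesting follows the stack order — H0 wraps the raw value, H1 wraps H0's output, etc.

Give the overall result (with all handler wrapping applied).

Answer: [([6, 0], (0))]

Working:
emit(6) @ H0 ⇒ out+=6
tell(0) @ H2 ⇒ log+=0
H0 returns [6, 0]
H1 returns [6, 0]
H2 returns ([6, 0], (0))
H3 returns [([6, 0], (0))]
= [([6, 0], (0))]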